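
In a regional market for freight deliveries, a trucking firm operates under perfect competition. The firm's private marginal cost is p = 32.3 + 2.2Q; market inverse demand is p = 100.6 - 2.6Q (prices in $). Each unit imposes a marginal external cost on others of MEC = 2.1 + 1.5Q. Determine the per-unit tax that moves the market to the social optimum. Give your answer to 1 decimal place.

tax = $17.9 per unit

Social marginal cost = private MC + MEC = 34.4 + 3.7Q.
Set SMC = demand: 34.4 + 3.7Q = 100.6 - 2.6Q → Q* = 10.5079.
The Pigouvian tax equals MEC at Q*: 2.1 + 1.5×10.5079 = 17.8619.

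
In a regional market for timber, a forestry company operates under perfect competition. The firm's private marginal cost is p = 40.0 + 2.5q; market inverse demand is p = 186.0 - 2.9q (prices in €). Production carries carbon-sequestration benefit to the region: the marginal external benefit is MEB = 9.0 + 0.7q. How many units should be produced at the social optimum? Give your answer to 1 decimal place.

q* = 33.0

Social marginal cost = private MC − MEB = 31.0 + 1.8q.
Set SMC = demand: 31.0 + 1.8q = 186.0 - 2.9q → q* = 32.9787.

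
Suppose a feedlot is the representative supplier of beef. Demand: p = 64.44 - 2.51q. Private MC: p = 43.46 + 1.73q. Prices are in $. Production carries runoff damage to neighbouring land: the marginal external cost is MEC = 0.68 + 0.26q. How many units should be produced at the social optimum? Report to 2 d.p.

q* = 4.51

Social marginal cost = private MC + MEC = 44.14 + 1.99q.
Set SMC = demand: 44.14 + 1.99q = 64.44 - 2.51q → q* = 4.5111.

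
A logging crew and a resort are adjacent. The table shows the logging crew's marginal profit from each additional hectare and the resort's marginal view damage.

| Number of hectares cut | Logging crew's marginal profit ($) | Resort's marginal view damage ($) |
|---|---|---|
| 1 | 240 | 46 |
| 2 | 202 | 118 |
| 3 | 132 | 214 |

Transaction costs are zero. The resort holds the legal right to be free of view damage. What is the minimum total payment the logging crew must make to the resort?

$164

Efficient level: marginal profit ≥ marginal view damage through level 2, so k* = 2.
With the resort holding the right, the logging crew must at least compensate total damage at k*: 46 + 118 = 164.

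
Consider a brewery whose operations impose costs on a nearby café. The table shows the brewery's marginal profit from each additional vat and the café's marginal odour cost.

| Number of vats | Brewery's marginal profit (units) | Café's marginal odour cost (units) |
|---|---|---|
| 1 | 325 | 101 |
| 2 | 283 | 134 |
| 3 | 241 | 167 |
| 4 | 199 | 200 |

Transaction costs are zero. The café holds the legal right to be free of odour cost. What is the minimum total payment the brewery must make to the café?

Efficient level: marginal profit ≥ marginal odour cost through level 3, so k* = 3.
With the café holding the right, the brewery must at least compensate total damage at k*: 101 + 134 + 167 = 402.

402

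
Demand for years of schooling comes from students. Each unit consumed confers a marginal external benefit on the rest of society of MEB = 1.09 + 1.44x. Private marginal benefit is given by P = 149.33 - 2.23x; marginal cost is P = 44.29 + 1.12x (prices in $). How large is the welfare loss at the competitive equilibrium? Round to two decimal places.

Market equilibrium (private): 44.29 + 1.12x = 149.33 - 2.23x → x_m = 31.3552.
Social marginal benefit = demand + MEB = 150.42 - 0.79x.
Set SMB = MC: 150.42 - 0.79x = 44.29 + 1.12x → x* = 55.5654.
Height of the DWL triangle at x_m is SMB(x_m) − MC(x_m) = MEB(x_m) = 46.2415.
DWL = ½ × 24.2102 × 46.2415 = 559.7580.

DWL = $559.76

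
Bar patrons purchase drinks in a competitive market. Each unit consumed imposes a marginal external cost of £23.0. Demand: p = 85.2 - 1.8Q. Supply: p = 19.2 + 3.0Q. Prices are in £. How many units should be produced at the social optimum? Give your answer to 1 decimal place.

Social marginal benefit = demand − MEC = 62.2 - 1.8Q.
Set SMB = MC: 62.2 - 1.8Q = 19.2 + 3.0Q → Q* = 8.9583.

Q* = 9.0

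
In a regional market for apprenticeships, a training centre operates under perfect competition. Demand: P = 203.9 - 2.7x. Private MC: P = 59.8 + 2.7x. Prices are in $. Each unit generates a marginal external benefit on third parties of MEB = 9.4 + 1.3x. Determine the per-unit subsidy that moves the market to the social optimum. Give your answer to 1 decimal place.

Social marginal cost = private MC − MEB = 50.4 + 1.4x.
Set SMC = demand: 50.4 + 1.4x = 203.9 - 2.7x → x* = 37.4390.
The Pigouvian subsidy equals MEB at x*: 9.4 + 1.3×37.4390 = 58.0707.

subsidy = $58.1 per unit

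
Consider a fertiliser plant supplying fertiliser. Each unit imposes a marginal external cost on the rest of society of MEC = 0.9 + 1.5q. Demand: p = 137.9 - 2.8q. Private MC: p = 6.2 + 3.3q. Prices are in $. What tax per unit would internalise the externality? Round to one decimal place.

tax = $26.7 per unit

Social marginal cost = private MC + MEC = 7.1 + 4.8q.
Set SMC = demand: 7.1 + 4.8q = 137.9 - 2.8q → q* = 17.2105.
The Pigouvian tax equals MEC at q*: 0.9 + 1.5×17.2105 = 26.7158.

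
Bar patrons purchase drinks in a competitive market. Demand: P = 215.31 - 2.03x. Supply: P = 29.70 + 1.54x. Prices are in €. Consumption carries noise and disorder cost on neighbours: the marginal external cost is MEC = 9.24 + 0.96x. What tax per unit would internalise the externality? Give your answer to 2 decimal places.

Social marginal benefit = demand − MEC = 206.07 - 2.99x.
Set SMB = MC: 206.07 - 2.99x = 29.70 + 1.54x → x* = 38.9338.
The Pigouvian tax equals MEC at x*: 9.24 + 0.96×38.9338 = 46.6164.

tax = €46.62 per unit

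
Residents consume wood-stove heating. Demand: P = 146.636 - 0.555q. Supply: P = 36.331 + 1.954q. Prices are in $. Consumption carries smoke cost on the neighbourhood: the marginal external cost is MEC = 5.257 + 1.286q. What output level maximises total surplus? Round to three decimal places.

Social marginal benefit = demand − MEC = 141.379 - 1.841q.
Set SMB = MC: 141.379 - 1.841q = 36.331 + 1.954q → q* = 27.6806.

q* = 27.681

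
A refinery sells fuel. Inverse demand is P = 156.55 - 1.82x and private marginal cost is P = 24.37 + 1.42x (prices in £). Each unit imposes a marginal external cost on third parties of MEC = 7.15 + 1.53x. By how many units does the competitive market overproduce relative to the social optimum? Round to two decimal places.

Market equilibrium (private): 24.37 + 1.42x = 156.55 - 1.82x → x_m = 40.7963.
Social marginal cost = private MC + MEC = 31.52 + 2.95x.
Set SMC = demand: 31.52 + 2.95x = 156.55 - 1.82x → x* = 26.2117.
Gap = |40.7963 − 26.2117| = 14.5846.

14.58 units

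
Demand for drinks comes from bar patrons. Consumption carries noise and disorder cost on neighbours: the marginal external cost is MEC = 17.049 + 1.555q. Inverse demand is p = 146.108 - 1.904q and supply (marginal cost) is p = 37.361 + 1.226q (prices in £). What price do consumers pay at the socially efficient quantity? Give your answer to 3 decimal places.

Social marginal benefit = demand − MEC = 129.059 - 3.459q.
Set SMB = MC: 129.059 - 3.459q = 37.361 + 1.226q → q* = 19.5727.
Consumer price on the demand curve at q*: 146.108 − 1.904×19.5727 = 108.8416.

P = £108.842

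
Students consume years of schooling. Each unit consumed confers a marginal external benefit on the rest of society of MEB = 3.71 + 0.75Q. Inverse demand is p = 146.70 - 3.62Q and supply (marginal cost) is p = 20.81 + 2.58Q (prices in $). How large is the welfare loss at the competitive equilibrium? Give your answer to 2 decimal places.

DWL = $32.91

Market equilibrium (private): 20.81 + 2.58Q = 146.70 - 3.62Q → Q_m = 20.3048.
Social marginal benefit = demand + MEB = 150.41 - 2.87Q.
Set SMB = MC: 150.41 - 2.87Q = 20.81 + 2.58Q → Q* = 23.7798.
Height of the DWL triangle at Q_m is SMB(Q_m) − MC(Q_m) = MEB(Q_m) = 18.9386.
DWL = ½ × 3.4750 × 18.9386 = 32.9058.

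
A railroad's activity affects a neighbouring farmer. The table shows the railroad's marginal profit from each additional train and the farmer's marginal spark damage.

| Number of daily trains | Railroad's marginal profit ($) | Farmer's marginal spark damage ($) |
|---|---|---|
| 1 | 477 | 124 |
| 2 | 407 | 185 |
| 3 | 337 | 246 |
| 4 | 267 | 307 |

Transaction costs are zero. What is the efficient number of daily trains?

Bargaining reaches the level where marginal profit last exceeds marginal spark damage.
That holds through level 3 (337 ≥ 246) but not at 4 (267 < 307).

3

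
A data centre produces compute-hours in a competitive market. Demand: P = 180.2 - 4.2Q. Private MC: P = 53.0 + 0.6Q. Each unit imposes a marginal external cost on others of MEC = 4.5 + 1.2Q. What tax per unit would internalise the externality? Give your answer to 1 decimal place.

Social marginal cost = private MC + MEC = 57.5 + 1.8Q.
Set SMC = demand: 57.5 + 1.8Q = 180.2 - 4.2Q → Q* = 20.4500.
The Pigouvian tax equals MEC at Q*: 4.5 + 1.2×20.4500 = 29.0400.

tax = 29.0 per unit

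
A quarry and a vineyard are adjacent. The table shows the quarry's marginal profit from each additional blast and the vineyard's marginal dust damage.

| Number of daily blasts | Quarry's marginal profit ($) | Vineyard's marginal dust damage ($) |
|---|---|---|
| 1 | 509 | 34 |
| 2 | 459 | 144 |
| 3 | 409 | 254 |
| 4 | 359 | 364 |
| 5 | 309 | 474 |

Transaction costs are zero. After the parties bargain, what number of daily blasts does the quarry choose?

Bargaining reaches the level where marginal profit last exceeds marginal dust damage.
That holds through level 3 (409 ≥ 254) but not at 4 (359 < 364).

3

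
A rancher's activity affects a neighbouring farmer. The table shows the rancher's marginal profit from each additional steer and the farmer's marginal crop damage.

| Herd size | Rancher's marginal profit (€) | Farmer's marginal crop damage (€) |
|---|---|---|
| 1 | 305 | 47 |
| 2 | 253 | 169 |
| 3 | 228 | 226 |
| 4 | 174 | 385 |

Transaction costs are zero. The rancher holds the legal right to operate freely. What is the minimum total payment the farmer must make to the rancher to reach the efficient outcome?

Left alone the rancher would choose level 4 (marginal profit stays positive).
Efficient level: k* = 3 (marginal profit ≥ marginal crop damage through 3).
The farmer must at least cover the rancher's forgone profit from cutting 4→3: 174 = 174.

€174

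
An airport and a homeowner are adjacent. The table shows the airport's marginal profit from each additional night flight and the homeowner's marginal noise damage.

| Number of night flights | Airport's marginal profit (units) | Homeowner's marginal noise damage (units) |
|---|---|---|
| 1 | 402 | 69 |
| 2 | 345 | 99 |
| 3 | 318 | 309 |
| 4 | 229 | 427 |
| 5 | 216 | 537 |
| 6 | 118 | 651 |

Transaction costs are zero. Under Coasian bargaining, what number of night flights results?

3

Bargaining reaches the level where marginal profit last exceeds marginal noise damage.
That holds through level 3 (318 ≥ 309) but not at 4 (229 < 427).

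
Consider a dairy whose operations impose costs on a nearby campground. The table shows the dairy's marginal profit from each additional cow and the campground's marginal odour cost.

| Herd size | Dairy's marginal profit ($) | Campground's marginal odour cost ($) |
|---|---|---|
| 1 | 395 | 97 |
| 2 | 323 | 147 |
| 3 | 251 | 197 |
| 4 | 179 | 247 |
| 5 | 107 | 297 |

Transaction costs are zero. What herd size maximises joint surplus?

Bargaining reaches the level where marginal profit last exceeds marginal odour cost.
That holds through level 3 (251 ≥ 197) but not at 4 (179 < 247).

3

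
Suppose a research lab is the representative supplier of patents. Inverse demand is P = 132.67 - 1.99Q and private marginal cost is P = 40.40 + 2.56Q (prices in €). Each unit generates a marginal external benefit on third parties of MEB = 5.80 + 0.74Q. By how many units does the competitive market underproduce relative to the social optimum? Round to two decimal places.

5.46 units

Market equilibrium (private): 40.40 + 2.56Q = 132.67 - 1.99Q → Q_m = 20.2791.
Social marginal cost = private MC − MEB = 34.60 + 1.82Q.
Set SMC = demand: 34.60 + 1.82Q = 132.67 - 1.99Q → Q* = 25.7402.
Gap = |20.2791 − 25.7402| = 5.4611.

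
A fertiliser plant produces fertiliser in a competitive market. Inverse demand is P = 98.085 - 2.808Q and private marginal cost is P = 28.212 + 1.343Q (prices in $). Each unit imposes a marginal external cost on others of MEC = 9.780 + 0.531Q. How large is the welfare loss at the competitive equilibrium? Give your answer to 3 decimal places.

DWL = $37.417

Market equilibrium (private): 28.212 + 1.343Q = 98.085 - 2.808Q → Q_m = 16.8328.
Social marginal cost = private MC + MEC = 37.992 + 1.874Q.
Set SMC = demand: 37.992 + 1.874Q = 98.085 - 2.808Q → Q* = 12.8349.
The loss is the area between SMC and demand from Q* to Q_m; with linear curves that's a triangle of height MEC(Q_m).
DWL = ½ × 3.9979 × 18.7182 = 37.4167.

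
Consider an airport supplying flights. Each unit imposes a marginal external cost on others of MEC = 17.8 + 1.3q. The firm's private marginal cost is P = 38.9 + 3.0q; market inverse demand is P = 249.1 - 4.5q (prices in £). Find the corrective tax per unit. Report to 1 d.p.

Social marginal cost = private MC + MEC = 56.7 + 4.3q.
Set SMC = demand: 56.7 + 4.3q = 249.1 - 4.5q → q* = 21.8636.
The Pigouvian tax equals MEC at q*: 17.8 + 1.3×21.8636 = 46.2227.

tax = £46.2 per unit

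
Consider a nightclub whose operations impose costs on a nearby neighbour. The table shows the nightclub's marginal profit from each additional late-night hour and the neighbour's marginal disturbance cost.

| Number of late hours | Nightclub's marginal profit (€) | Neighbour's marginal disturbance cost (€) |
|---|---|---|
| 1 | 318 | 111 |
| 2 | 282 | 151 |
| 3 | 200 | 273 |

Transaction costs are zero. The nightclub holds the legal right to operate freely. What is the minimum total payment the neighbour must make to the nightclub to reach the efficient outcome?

€200

Left alone the nightclub would choose level 3 (marginal profit stays positive).
Efficient level: k* = 2 (marginal profit ≥ marginal disturbance cost through 2).
The neighbour must at least cover the nightclub's forgone profit from cutting 3→2: 200 = 200.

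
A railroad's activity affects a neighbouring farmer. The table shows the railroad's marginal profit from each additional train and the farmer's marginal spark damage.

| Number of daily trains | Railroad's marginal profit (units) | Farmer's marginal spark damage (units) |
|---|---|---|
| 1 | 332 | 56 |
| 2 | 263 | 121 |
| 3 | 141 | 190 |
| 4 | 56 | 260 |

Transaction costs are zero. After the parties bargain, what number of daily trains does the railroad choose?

Bargaining reaches the level where marginal profit last exceeds marginal spark damage.
That holds through level 2 (263 ≥ 121) but not at 3 (141 < 190).

2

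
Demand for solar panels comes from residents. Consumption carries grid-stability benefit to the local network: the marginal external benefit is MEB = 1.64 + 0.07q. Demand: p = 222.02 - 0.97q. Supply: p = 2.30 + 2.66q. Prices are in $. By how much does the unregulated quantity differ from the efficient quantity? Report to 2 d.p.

Market equilibrium (private): 2.30 + 2.66q = 222.02 - 0.97q → q_m = 60.5289.
Social marginal benefit = demand + MEB = 223.66 - 0.90q.
Set SMB = MC: 223.66 - 0.90q = 2.30 + 2.66q → q* = 62.1798.
Gap = |60.5289 − 62.1798| = 1.6509.

1.65 units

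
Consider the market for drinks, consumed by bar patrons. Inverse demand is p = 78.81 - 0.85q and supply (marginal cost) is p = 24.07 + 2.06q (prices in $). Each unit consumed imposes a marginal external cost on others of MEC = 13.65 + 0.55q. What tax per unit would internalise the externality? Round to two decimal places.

Social marginal benefit = demand − MEC = 65.16 - 1.40q.
Set SMB = MC: 65.16 - 1.40q = 24.07 + 2.06q → q* = 11.8757.
The Pigouvian tax equals MEC at q*: 13.65 + 0.55×11.8757 = 20.1816.

tax = $20.18 per unit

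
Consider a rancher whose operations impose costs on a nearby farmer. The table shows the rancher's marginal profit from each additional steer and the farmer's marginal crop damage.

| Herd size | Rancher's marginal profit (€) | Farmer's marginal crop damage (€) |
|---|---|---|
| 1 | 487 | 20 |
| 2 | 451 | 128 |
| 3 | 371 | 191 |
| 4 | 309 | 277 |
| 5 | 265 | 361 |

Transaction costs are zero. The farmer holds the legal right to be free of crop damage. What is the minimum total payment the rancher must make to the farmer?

Efficient level: marginal profit ≥ marginal crop damage through level 4, so k* = 4.
With the farmer holding the right, the rancher must at least compensate total damage at k*: 20 + 128 + 191 + 277 = 616.

€616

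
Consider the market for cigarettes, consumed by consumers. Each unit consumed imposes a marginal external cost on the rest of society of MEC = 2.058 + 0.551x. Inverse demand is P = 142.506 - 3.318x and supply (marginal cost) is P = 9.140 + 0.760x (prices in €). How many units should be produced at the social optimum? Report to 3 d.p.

Social marginal benefit = demand − MEC = 140.448 - 3.869x.
Set SMB = MC: 140.448 - 3.869x = 9.140 + 0.760x → x* = 28.3664.

x* = 28.366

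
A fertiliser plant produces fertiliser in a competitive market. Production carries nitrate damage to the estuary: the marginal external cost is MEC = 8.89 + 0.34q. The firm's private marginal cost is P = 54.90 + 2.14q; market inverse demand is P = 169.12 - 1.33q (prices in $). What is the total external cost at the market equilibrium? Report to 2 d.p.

Market equilibrium (private): 54.90 + 2.14q = 169.12 - 1.33q → q_m = 32.9164.
Total external cost = ∫₀^{q_m} (8.89 + 0.34q) dq = 8.89×32.9164 + ½×0.34×32.9164² = 476.8200.

$476.82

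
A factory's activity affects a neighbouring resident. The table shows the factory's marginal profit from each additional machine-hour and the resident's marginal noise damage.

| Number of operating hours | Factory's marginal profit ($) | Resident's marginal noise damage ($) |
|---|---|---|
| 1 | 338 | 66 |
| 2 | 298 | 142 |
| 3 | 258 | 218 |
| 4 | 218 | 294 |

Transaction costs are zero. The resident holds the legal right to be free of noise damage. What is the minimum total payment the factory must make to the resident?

$426

Efficient level: marginal profit ≥ marginal noise damage through level 3, so k* = 3.
With the resident holding the right, the factory must at least compensate total damage at k*: 66 + 142 + 218 = 426.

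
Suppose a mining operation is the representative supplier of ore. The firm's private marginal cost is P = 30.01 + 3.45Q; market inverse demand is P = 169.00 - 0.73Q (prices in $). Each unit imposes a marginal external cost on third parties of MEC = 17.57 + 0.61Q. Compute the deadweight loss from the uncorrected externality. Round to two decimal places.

DWL = $149.57

Market equilibrium (private): 30.01 + 3.45Q = 169.00 - 0.73Q → Q_m = 33.2512.
Social marginal cost = private MC + MEC = 47.58 + 4.06Q.
Set SMC = demand: 47.58 + 4.06Q = 169.00 - 0.73Q → Q* = 25.3486.
Between Q* and Q_m the wedge SMC − demand runs linearly from 0 to MEC(Q_m), so the loss is a triangle.
DWL = ½ × 7.9026 × 37.8532 = 149.5693.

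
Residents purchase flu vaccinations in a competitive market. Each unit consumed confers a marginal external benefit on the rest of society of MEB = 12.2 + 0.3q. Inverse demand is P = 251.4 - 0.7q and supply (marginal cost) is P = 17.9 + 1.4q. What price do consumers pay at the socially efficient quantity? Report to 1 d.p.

Social marginal benefit = demand + MEB = 263.6 - 0.4q.
Set SMB = MC: 263.6 - 0.4q = 17.9 + 1.4q → q* = 136.5000.
Consumer price on the demand curve at q*: 251.4 − 0.7×136.5000 = 155.8500.

P = 155.9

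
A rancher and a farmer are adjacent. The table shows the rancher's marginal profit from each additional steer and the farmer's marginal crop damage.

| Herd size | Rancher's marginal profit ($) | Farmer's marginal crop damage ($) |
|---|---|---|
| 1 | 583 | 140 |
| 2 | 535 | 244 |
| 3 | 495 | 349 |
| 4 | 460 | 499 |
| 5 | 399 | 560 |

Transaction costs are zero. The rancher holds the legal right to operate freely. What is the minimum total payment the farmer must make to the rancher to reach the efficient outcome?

Left alone the rancher would choose level 5 (marginal profit stays positive).
Efficient level: k* = 3 (marginal profit ≥ marginal crop damage through 3).
The farmer must at least cover the rancher's forgone profit from cutting 5→3: 460 + 399 = 859.

$859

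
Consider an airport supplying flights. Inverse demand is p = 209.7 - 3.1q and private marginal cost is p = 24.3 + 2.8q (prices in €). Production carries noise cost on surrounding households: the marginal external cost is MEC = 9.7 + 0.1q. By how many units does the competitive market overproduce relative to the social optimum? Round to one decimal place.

2.1 units

Market equilibrium (private): 24.3 + 2.8q = 209.7 - 3.1q → q_m = 31.4237.
Social marginal cost = private MC + MEC = 34.0 + 2.9q.
Set SMC = demand: 34.0 + 2.9q = 209.7 - 3.1q → q* = 29.2833.
Gap = |31.4237 − 29.2833| = 2.1404.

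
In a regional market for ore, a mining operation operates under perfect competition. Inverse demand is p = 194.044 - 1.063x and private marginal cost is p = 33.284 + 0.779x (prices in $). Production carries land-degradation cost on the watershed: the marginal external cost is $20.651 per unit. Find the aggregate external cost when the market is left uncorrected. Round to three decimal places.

$1802.310

Market equilibrium (private): 33.284 + 0.779x = 194.044 - 1.063x → x_m = 87.2747.
Total external cost = MEC × x_m = 20.651 × 87.2747 = 1802.3098.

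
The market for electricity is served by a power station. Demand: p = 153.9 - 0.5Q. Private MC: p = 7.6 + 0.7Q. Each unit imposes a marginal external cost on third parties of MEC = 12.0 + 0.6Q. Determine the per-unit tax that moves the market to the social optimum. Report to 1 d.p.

Social marginal cost = private MC + MEC = 19.6 + 1.3Q.
Set SMC = demand: 19.6 + 1.3Q = 153.9 - 0.5Q → Q* = 74.6111.
The Pigouvian tax equals MEC at Q*: 12.0 + 0.6×74.6111 = 56.7667.

tax = 56.8 per unit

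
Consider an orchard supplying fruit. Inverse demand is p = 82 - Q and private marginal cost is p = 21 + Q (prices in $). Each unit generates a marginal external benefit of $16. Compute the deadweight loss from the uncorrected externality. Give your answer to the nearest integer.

DWL = $64

Market equilibrium (private): 21 + Q = 82 - Q → Q_m = 30.5000.
Social marginal cost = private MC − MEB = 5 + Q.
Set SMC = demand: 5 + Q = 82 - Q → Q* = 38.5000.
Height of the DWL triangle at Q_m is demand(Q_m) − SMC(Q_m) = MEB(Q_m) = 16.0000.
DWL = ½ × 8.0000 × 16.0000 = 64.0000.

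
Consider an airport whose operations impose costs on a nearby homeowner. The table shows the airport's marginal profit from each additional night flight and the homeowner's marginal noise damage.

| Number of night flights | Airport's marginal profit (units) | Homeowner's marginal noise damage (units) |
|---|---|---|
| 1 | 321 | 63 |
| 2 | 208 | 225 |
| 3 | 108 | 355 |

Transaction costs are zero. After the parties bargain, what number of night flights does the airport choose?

1

Bargaining reaches the level where marginal profit last exceeds marginal noise damage.
That holds through level 1 (321 ≥ 63) but not at 2 (208 < 225).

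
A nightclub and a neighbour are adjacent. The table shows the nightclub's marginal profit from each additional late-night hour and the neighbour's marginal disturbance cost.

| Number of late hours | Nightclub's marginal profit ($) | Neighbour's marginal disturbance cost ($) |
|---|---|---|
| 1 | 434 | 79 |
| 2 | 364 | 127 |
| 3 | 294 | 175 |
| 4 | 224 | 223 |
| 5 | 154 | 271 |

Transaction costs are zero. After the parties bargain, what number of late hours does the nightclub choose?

Bargaining reaches the level where marginal profit last exceeds marginal disturbance cost.
That holds through level 4 (224 ≥ 223) but not at 5 (154 < 271).

4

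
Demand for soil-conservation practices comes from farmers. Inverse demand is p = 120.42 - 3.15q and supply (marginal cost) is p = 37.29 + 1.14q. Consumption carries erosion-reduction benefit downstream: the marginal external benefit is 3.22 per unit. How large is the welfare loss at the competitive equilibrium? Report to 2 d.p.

Market equilibrium (private): 37.29 + 1.14q = 120.42 - 3.15q → q_m = 19.3776.
Social marginal benefit = demand + MEB = 123.64 - 3.15q.
Set SMB = MC: 123.64 - 3.15q = 37.29 + 1.14q → q* = 20.1282.
The welfare-loss triangle has base |q_m − q*| and height MEB(q_m) (the vertical gap between SMB and MC is zero at q* and MEB at q_m).
DWL = ½ × 0.7506 × 3.2200 = 1.2085.

DWL = 1.21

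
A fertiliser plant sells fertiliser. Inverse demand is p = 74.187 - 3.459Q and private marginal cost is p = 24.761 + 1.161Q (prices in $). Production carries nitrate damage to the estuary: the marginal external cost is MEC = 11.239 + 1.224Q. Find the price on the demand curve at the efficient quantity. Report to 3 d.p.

Social marginal cost = private MC + MEC = 36.000 + 2.385Q.
Set SMC = demand: 36.000 + 2.385Q = 74.187 - 3.459Q → Q* = 6.5344.
Consumer price on the demand curve at Q*: 74.187 − 3.459×6.5344 = 51.5845.

P = $51.585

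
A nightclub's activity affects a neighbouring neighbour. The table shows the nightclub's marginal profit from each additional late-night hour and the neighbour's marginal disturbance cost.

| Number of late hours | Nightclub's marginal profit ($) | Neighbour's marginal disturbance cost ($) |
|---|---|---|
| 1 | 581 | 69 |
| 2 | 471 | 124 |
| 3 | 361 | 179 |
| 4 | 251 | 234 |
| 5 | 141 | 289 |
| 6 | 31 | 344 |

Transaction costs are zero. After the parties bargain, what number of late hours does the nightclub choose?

4

Bargaining reaches the level where marginal profit last exceeds marginal disturbance cost.
That holds through level 4 (251 ≥ 234) but not at 5 (141 < 289).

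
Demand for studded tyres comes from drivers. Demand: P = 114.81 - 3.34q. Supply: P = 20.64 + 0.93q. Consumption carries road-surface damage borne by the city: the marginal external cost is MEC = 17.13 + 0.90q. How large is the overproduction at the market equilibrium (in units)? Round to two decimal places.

7.15 units

Market equilibrium (private): 20.64 + 0.93q = 114.81 - 3.34q → q_m = 22.0539.
Social marginal benefit = demand − MEC = 97.68 - 4.24q.
Set SMB = MC: 97.68 - 4.24q = 20.64 + 0.93q → q* = 14.9014.
Gap = |22.0539 − 14.9014| = 7.1525.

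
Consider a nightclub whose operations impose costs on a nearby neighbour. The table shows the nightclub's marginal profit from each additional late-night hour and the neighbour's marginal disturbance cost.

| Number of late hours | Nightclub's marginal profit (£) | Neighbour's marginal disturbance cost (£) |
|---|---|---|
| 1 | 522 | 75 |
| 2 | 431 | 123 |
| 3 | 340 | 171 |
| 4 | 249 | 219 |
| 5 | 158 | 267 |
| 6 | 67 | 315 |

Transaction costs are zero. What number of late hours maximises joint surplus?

Bargaining reaches the level where marginal profit last exceeds marginal disturbance cost.
That holds through level 4 (249 ≥ 219) but not at 5 (158 < 267).

4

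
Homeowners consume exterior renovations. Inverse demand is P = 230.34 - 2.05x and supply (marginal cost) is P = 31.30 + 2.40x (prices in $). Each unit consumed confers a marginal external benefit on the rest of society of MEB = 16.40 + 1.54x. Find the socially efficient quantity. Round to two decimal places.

x* = 74.03

Social marginal benefit = demand + MEB = 246.74 - 0.51x.
Set SMB = MC: 246.74 - 0.51x = 31.30 + 2.40x → x* = 74.0344.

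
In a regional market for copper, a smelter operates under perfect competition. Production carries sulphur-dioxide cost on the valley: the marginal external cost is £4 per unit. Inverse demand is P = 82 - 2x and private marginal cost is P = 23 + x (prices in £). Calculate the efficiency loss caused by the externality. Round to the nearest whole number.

DWL = £3

Market equilibrium (private): 23 + x = 82 - 2x → x_m = 19.6667.
Social marginal cost = private MC + MEC = 27 + x.
Set SMC = demand: 27 + x = 82 - 2x → x* = 18.3333.
Height of the DWL triangle at x_m is SMC(x_m) − demand(x_m) = MEC(x_m) = 4.0000.
DWL = ½ × 1.3334 × 4.0000 = 2.6668.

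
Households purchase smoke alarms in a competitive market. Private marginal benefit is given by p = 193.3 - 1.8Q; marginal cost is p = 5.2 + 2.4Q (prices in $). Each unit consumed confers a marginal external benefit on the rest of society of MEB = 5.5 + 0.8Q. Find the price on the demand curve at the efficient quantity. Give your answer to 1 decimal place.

P = $90.8

Social marginal benefit = demand + MEB = 198.8 - Q.
Set SMB = MC: 198.8 - Q = 5.2 + 2.4Q → Q* = 56.9412.
Consumer price on the demand curve at Q*: 193.3 − 1.8×56.9412 = 90.8058.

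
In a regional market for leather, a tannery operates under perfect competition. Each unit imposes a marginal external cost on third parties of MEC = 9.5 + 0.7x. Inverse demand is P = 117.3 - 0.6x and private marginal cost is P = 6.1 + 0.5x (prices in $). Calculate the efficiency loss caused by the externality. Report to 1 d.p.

Market equilibrium (private): 6.1 + 0.5x = 117.3 - 0.6x → x_m = 101.0909.
Social marginal cost = private MC + MEC = 15.6 + 1.2x.
Set SMC = demand: 15.6 + 1.2x = 117.3 - 0.6x → x* = 56.5000.
Between x* and x_m the wedge SMC − demand runs linearly from 0 to MEC(x_m), so the loss is a triangle.
DWL = ½ × 44.5909 × 80.2636 = 1789.5131.

DWL = $1789.5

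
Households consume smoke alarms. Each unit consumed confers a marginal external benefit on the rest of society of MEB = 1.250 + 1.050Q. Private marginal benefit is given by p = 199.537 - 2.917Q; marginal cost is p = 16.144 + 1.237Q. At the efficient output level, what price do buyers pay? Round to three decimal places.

Social marginal benefit = demand + MEB = 200.787 - 1.867Q.
Set SMB = MC: 200.787 - 1.867Q = 16.144 + 1.237Q → Q* = 59.4855.
Consumer price on the demand curve at Q*: 199.537 − 2.917×59.4855 = 26.0178.

P = 26.018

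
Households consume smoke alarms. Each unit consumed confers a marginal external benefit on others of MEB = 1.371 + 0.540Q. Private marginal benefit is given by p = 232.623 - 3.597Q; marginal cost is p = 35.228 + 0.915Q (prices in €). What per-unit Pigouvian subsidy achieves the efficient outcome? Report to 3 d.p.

subsidy = €28.394 per unit

Social marginal benefit = demand + MEB = 233.994 - 3.057Q.
Set SMB = MC: 233.994 - 3.057Q = 35.228 + 0.915Q → Q* = 50.0418.
The Pigouvian subsidy equals MEB at Q*: 1.371 + 0.540×50.0418 = 28.3936.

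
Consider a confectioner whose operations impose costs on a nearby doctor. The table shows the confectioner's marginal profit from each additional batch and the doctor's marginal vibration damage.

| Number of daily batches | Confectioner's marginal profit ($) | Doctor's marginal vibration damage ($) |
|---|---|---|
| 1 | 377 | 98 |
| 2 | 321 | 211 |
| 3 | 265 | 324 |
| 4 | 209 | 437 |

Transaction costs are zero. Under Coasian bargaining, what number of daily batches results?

Bargaining reaches the level where marginal profit last exceeds marginal vibration damage.
That holds through level 2 (321 ≥ 211) but not at 3 (265 < 324).

2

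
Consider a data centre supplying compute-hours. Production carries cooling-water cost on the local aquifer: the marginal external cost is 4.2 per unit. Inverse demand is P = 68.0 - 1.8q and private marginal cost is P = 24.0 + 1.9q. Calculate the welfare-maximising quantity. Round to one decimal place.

Social marginal cost = private MC + MEC = 28.2 + 1.9q.
Set SMC = demand: 28.2 + 1.9q = 68.0 - 1.8q → q* = 10.7568.

q* = 10.8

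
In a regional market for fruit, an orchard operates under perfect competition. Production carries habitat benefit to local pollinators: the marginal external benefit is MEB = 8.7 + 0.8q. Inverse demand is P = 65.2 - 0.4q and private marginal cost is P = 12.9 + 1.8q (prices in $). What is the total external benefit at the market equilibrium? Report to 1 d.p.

Market equilibrium (private): 12.9 + 1.8q = 65.2 - 0.4q → q_m = 23.7727.
Total external benefit = ∫₀^{q_m} (8.7 + 0.8q) dq = 8.7×23.7727 + ½×0.8×23.7727² = 432.8790.

$432.9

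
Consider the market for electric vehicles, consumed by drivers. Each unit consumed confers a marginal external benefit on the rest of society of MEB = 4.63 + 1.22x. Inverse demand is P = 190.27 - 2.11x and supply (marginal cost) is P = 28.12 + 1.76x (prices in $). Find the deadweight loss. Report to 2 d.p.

DWL = $586.36

Market equilibrium (private): 28.12 + 1.76x = 190.27 - 2.11x → x_m = 41.8992.
Social marginal benefit = demand + MEB = 194.90 - 0.89x.
Set SMB = MC: 194.90 - 0.89x = 28.12 + 1.76x → x* = 62.9358.
Between x* and x_m the wedge SMB − MC runs linearly from 0 to MEB(x_m), so the loss is a triangle.
DWL = ½ × 21.0366 × 55.7471 = 586.3647.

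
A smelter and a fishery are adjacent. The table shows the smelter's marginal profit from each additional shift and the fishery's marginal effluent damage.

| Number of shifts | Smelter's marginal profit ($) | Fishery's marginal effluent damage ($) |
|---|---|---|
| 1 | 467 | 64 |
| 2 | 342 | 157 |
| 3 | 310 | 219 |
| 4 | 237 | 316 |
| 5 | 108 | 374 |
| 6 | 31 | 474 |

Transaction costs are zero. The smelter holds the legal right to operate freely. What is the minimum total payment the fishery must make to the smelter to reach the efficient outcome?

Left alone the smelter would choose level 6 (marginal profit stays positive).
Efficient level: k* = 3 (marginal profit ≥ marginal effluent damage through 3).
The fishery must at least cover the smelter's forgone profit from cutting 6→3: 237 + 108 + 31 = 376.

$376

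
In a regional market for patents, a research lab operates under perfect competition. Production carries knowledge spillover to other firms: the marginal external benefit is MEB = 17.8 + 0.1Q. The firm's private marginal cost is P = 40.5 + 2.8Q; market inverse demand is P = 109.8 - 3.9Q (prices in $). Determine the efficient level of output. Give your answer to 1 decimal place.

Social marginal cost = private MC − MEB = 22.7 + 2.7Q.
Set SMC = demand: 22.7 + 2.7Q = 109.8 - 3.9Q → Q* = 13.1970.

Q* = 13.2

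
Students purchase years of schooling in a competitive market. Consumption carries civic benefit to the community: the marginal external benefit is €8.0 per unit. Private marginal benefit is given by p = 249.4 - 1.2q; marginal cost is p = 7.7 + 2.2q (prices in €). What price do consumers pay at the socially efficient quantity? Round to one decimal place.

Social marginal benefit = demand + MEB = 257.4 - 1.2q.
Set SMB = MC: 257.4 - 1.2q = 7.7 + 2.2q → q* = 73.4412.
Consumer price on the demand curve at q*: 249.4 − 1.2×73.4412 = 161.2706.

P = €161.3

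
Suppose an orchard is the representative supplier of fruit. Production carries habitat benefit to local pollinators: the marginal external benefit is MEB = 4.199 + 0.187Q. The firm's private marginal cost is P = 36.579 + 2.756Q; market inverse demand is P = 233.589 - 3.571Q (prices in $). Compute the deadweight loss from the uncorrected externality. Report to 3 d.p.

Market equilibrium (private): 36.579 + 2.756Q = 233.589 - 3.571Q → Q_m = 31.1380.
Social marginal cost = private MC − MEB = 32.380 + 2.569Q.
Set SMC = demand: 32.380 + 2.569Q = 233.589 - 3.571Q → Q* = 32.7702.
Height of the DWL triangle at Q_m is demand(Q_m) − SMC(Q_m) = MEB(Q_m) = 10.0218.
DWL = ½ × 1.6322 × 10.0218 = 8.1788.

DWL = $8.179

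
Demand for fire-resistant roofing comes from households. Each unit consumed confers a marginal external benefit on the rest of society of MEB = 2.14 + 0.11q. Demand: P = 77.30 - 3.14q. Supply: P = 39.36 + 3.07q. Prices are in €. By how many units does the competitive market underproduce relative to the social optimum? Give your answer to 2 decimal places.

Market equilibrium (private): 39.36 + 3.07q = 77.30 - 3.14q → q_m = 6.1095.
Social marginal benefit = demand + MEB = 79.44 - 3.03q.
Set SMB = MC: 79.44 - 3.03q = 39.36 + 3.07q → q* = 6.5705.
Gap = |6.1095 − 6.5705| = 0.4610.

0.46 units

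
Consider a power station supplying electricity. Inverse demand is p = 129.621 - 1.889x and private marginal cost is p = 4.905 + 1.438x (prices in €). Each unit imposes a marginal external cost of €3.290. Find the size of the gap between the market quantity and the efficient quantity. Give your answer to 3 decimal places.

Market equilibrium (private): 4.905 + 1.438x = 129.621 - 1.889x → x_m = 37.4860.
Social marginal cost = private MC + MEC = 8.195 + 1.438x.
Set SMC = demand: 8.195 + 1.438x = 129.621 - 1.889x → x* = 36.4971.
Gap = |37.4860 − 36.4971| = 0.9889.

0.989 units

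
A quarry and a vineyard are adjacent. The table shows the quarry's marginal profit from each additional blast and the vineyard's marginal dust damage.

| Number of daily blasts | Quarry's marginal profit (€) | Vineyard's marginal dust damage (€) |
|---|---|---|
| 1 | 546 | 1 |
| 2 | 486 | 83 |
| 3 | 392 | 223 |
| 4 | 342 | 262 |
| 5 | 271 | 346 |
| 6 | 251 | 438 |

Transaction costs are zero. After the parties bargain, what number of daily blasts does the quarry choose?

4

Bargaining reaches the level where marginal profit last exceeds marginal dust damage.
That holds through level 4 (342 ≥ 262) but not at 5 (271 < 346).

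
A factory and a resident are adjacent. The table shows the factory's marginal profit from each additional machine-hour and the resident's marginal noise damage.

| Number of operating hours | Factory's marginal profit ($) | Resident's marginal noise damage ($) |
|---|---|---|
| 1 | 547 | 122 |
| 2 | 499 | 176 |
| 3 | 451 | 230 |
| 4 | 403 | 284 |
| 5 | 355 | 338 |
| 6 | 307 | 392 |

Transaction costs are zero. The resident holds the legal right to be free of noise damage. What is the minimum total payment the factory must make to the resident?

Efficient level: marginal profit ≥ marginal noise damage through level 5, so k* = 5.
With the resident holding the right, the factory must at least compensate total damage at k*: 122 + 176 + 230 + 284 + 338 = 1150.

$1150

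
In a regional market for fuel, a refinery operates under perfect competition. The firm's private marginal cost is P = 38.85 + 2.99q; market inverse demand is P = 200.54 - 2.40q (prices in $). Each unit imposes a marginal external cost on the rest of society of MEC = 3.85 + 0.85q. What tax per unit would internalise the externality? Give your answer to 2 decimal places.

tax = $25.35 per unit

Social marginal cost = private MC + MEC = 42.70 + 3.84q.
Set SMC = demand: 42.70 + 3.84q = 200.54 - 2.40q → q* = 25.2949.
The Pigouvian tax equals MEC at q*: 3.85 + 0.85×25.2949 = 25.3507.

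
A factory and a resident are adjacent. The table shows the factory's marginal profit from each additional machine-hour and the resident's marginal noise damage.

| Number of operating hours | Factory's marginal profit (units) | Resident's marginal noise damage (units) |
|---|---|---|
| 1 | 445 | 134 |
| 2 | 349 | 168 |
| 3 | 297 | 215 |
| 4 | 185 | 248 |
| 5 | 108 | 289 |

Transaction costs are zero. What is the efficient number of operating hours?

3

Bargaining reaches the level where marginal profit last exceeds marginal noise damage.
That holds through level 3 (297 ≥ 215) but not at 4 (185 < 248).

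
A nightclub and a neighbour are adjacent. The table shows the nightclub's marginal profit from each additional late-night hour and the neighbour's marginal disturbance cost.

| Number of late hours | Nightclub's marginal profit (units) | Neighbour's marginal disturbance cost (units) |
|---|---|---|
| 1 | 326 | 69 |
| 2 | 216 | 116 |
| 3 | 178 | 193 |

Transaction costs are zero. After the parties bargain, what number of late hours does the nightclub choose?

Bargaining reaches the level where marginal profit last exceeds marginal disturbance cost.
That holds through level 2 (216 ≥ 116) but not at 3 (178 < 193).

2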